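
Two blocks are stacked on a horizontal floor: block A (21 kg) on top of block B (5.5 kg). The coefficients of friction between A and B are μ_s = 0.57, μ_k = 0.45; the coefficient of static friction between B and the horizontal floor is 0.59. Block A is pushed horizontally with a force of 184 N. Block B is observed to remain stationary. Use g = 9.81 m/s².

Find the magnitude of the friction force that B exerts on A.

Normal force at the A–B interface: N₁ = m_A g = 206 N.
So the A–B interface can sustain at most μ_s N₁ = 117.4 N of static friction.
Since P = 184 N > 117.4 N, A slides on B; the A–B friction is kinetic: f₁ = μ_k N₁ = 0.45×206 = 92.7 N.
By Newton's third law B feels 92.7 N forward from A. With B stationary, the floor's static friction on B balances it: f₂ = 92.7 N (well within μ_s(m_A+m_B)g = 153.4 N).

f ≈ 92.7 N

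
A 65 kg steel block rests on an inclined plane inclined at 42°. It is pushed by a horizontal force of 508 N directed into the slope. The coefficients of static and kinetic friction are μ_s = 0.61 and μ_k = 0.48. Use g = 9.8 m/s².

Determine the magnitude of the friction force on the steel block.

f ≈ 48.7 N (up the incline)

Normal direction: N = m g cos θ + P sin θ = 813.3 N.
Along the incline, the net driving force (taking up-slope positive) is P cos θ − m g sin θ = 377.5 − 426.2 = -48.72 N, so equilibrium requires friction f = 48.72 N (up-slope).
The limit of static friction is μ_s N = 496.1 N.
Since 48.72 N is within the 496.1 N limit, the steel block stays put and friction is exactly 48.7 N.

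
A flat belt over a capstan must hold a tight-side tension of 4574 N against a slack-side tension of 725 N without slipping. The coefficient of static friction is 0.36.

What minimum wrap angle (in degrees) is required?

T₂/T₁ = e^{μβ} → β = ln(T₂/T₁)/μ.
β = ln(4574/725)/0.36 = 1.842/0.36 = 5.117 rad.
In degrees: β = 5.117 × 180/π = 293°.

β_min ≈ 293°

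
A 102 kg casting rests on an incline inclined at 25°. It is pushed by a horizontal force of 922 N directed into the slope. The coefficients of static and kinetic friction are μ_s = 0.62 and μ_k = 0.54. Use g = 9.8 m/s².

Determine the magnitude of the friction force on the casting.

Normal direction: N = m g cos θ + P sin θ = 1296 N.
Parallel to the incline: P cos θ − m g sin θ = 835.6 − 422.4 = 413.2 N; the friction needed to balance this is 413.2 N acting down the slope.
Maximum static friction: μ_s N = 0.62 × 1296 = 803.3 N.
Since 413.2 N is within the 803.3 N limit, the casting stays put and friction is exactly 413 N.

f ≈ 413 N (down the incline)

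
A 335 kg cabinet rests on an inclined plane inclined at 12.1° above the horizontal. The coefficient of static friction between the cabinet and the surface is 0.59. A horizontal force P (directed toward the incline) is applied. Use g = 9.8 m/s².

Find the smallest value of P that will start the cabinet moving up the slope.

P ≈ 3020 N

At impending motion up the slope, friction acts down-slope at its limit: f = μ_s N.
Perpendicular to the incline: N = m g cos θ + P sin θ.
Along the incline: P cos θ = m g sin θ + μ_s N = m g sin θ + μ_s (m g cos θ + P sin θ).
Solving, P (cos θ − μ_s sin θ) = m g (sin θ + μ_s cos θ), so P = 335×9.8×(sin 12.1° + 0.59 cos 12.1°)/(cos 12.1° − 0.59 sin 12.1°) = 3280×0.7865/0.8541 = 3020 N.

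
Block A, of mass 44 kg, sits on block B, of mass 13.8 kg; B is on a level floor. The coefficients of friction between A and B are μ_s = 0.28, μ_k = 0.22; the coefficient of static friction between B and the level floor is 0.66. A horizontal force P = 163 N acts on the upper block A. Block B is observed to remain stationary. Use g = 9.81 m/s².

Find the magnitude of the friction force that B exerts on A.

f ≈ 95 N

Between the blocks, N₁ = m_A g = 431.6 N.
So the A–B interface can sustain at most μ_s N₁ = 120.9 N of static friction.
Since P = 163 N > 120.9 N, A slides on B; the A–B friction is kinetic: f₁ = μ_k N₁ = 0.22×431.6 = 95 N.
By Newton's third law B feels 95 N forward from A. With B stationary, the floor's static friction on B balances it: f₂ = 95 N (well within μ_s(m_A+m_B)g = 374.2 N).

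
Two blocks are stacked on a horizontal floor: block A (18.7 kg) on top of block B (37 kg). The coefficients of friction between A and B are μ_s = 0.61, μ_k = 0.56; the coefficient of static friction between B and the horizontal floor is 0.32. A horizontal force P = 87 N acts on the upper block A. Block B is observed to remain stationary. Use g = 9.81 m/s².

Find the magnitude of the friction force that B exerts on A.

The normal force B exerts on A is simply A's weight, N₁ = 183.4 N.
Maximum static friction on A from B: μ_s N₁ = 0.61×183.4 = 111.9 N.
P = 87 N is within that limit, so A and B move together (both at rest); the A–B friction is simply f₁ = P = 87 N.
B experiences an equal 87 N forward from A (third law). B is in equilibrium, so the floor supplies f₂ = 87 N of static friction (limit μ_s(m_A+m_B)g = 174.9 N, not exceeded).

f ≈ 87 N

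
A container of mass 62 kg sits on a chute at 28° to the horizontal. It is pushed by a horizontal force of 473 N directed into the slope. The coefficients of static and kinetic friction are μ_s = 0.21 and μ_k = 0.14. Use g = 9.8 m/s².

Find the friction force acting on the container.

Resolve perpendicular to the incline: N = m g cos θ + P sin θ = 62×9.8×cos 28° + 473×sin 28° = 758.5 N.
Along the incline, the net driving force (taking up-slope positive) is P cos θ − m g sin θ = 417.6 − 285.3 = 132.4 N, so equilibrium requires friction f = -132.4 N (down-slope).
The limit of static friction is μ_s N = 159.3 N.
|f_req| = 132.4 ≤ 159.3 N → the container is in equilibrium; friction equals the required value.

f ≈ 132 N (down the incline)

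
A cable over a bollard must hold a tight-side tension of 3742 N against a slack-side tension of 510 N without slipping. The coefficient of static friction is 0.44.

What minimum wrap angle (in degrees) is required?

T₂/T₁ = e^{μβ} → β = ln(T₂/T₁)/μ.
β = ln(3742/510)/0.44 = 1.993/0.44 = 4.529 rad.
In degrees: β = 4.529 × 180/π = 260°.

β_min ≈ 260°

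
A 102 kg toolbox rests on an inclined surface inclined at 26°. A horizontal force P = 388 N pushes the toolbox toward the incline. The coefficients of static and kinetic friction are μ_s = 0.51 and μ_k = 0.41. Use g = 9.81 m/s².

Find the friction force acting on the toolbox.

Resolve perpendicular to the incline: N = m g cos θ + P sin θ = 102×9.81×cos 26° + 388×sin 26° = 1069 N.
Along the incline, the net driving force (taking up-slope positive) is P cos θ − m g sin θ = 348.7 − 438.6 = -89.91 N, so equilibrium requires friction f = 89.91 N (up-slope).
The limit of static friction is μ_s N = 545.4 N.
|f_req| = 89.91 ≤ 545.4 N → the toolbox is in equilibrium; friction equals the required value.

f ≈ 89.9 N (up the incline)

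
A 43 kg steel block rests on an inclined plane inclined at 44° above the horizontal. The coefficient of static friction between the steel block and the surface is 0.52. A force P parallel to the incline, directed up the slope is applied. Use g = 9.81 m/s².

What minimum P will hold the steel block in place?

P_min ≈ 135 N

The steel block tends to slide down (tan θ > μ_s), so at the point of impending slip friction acts up-slope at its limit: f = μ_s N.
P is parallel to the surface, so N = m g cos θ = 303 N.
Along the incline: P + μ_s N = m g sin θ, so P = 293 − 0.52×303 = 135 N.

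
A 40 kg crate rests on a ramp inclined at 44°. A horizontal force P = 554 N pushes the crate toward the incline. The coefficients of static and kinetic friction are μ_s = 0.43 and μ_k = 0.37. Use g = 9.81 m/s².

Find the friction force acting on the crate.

Resolve perpendicular to the incline: N = m g cos θ + P sin θ = 40×9.81×cos 44° + 554×sin 44° = 667.1 N.
Parallel to the incline: P cos θ − m g sin θ = 398.5 − 272.6 = 125.9 N; the friction needed to balance this is 125.9 N acting down the slope.
The limit of static friction is μ_s N = 286.9 N.
|f_req| = 125.9 ≤ 286.9 N → the crate is in equilibrium; friction equals the required value.

f ≈ 126 N (down the incline)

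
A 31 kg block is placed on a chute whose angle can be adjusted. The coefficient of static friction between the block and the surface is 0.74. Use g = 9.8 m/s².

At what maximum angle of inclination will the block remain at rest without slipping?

At the slip threshold, m g sin θ = μ_s · m g cos θ, so tan θ = μ_s.
θ_max = arctan(0.74) = 36.5°.

θ_max ≈ 36.5°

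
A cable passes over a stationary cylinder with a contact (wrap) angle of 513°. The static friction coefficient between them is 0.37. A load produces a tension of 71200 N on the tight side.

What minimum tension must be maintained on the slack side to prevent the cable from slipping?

Capstan equation at impending slip: T_tight/T_slack = e^{μβ}.
β = 513° = 8.954 rad; e^{μβ} = e^{0.37×8.954} = 27.46.
T_slack = T_tight / e^{μβ} = 71200 / 27.46 = 2590 N.

T_min ≈ 2590 N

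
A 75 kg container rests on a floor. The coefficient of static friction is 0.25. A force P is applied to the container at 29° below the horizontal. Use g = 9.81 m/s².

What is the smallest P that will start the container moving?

P ≈ 244 N

N = m g + P sin α (the push presses the container into the floor).
At impending slip, P cos α = μ_s N = μ_s (m g + P sin α).
Solving: P (cos α − μ_s sin α) = μ_s m g → P = 0.25×736/(cos 29° − 0.25 sin 29°) = 184/0.7534 = 244 N.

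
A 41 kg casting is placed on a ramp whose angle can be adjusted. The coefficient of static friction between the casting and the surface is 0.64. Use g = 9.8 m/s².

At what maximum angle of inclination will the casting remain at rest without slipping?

θ_max ≈ 32.6°

At the slip threshold, m g sin θ = μ_s · m g cos θ, so tan θ = μ_s.
θ_max = arctan(0.64) = 32.6°.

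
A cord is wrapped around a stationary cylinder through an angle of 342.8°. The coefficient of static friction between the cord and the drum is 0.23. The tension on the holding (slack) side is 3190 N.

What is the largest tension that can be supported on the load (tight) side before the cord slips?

T_max ≈ 12600 N

At impending slip the capstan equation gives T₂/T₁ = e^{μβ} with β in radians.
β = 342.8° × π/180 = 5.983 rad.
e^{μβ} = e^{0.23×5.983} = 3.959.
T₂ = T₁ · e^{μβ} = 3190 × 3.959 = 12600 N.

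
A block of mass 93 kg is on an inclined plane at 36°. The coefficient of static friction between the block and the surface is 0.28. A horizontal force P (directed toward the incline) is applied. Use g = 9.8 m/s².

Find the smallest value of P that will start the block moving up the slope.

P ≈ 1150 N

At impending motion up the slope, friction acts down-slope at its limit: f = μ_s N.
Perpendicular to the incline: N = m g cos θ + P sin θ.
Along the incline: P cos θ = m g sin θ + μ_s N = m g sin θ + μ_s (m g cos θ + P sin θ).
Solving, P (cos θ − μ_s sin θ) = m g (sin θ + μ_s cos θ), so P = 93×9.8×(sin 36° + 0.28 cos 36°)/(cos 36° − 0.28 sin 36°) = 911×0.8143/0.6444 = 1150 N.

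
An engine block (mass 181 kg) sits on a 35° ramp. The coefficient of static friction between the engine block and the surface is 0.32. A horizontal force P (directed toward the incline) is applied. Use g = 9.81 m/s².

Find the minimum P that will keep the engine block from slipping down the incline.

P_min ≈ 552 N

The engine block tends to slide down (tan θ > μ_s), so at the point of impending slip friction acts up-slope at its limit: f = μ_s N.
Perpendicular to the incline: N = m g cos θ + P sin θ.
Along the incline: P cos θ + μ_s N = m g sin θ, i.e. P cos θ + μ_s (m g cos θ + P sin θ) = m g sin θ.
Solving, P (cos θ + μ_s sin θ) = m g (sin θ − μ_s cos θ), so P = 1780×0.3114/1.003 = 552 N.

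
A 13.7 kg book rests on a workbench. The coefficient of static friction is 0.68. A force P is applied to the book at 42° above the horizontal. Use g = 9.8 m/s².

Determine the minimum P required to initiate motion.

P ≈ 76.2 N

N = m g − P sin α (the pull lifts the book).
At impending slip, P cos α = μ_s N = μ_s (m g − P sin α).
Solving: P (cos α + μ_s sin α) = μ_s m g → P = 0.68×134/(cos 42° + 0.68 sin 42°) = 91.3/1.198 = 76.2 N.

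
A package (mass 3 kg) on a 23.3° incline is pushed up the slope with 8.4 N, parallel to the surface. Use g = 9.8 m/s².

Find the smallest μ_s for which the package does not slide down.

N = m g cos θ = 27 N.
Friction must make up the shortfall along the incline: f = m g sin θ − P = 11.63 − 8.4 = 3.229 N.
At the threshold f = μ_s N, so μ_s,min = 3.229/27 = 0.12.

μ_s,min ≈ 0.12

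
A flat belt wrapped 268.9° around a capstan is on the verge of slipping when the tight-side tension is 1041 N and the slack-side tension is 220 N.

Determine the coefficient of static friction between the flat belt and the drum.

μ ≈ 0.331

T₂/T₁ = e^{μβ} → μ = ln(T₂/T₁)/β.
β = 268.9° = 4.693 rad.
μ = ln(1041/220)/4.693 = ln(4.732)/4.693 = 0.331.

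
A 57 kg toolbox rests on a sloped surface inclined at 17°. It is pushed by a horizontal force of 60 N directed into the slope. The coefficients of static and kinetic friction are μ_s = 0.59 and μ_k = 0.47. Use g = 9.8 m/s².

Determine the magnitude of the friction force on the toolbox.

The horizontal push has a component P sin θ into the surface, so N = m g cos θ + P sin θ = 534.2 + 17.54 = 551.7 N.
Along the incline, the net driving force (taking up-slope positive) is P cos θ − m g sin θ = 57.38 − 163.3 = -105.9 N, so equilibrium requires friction f = 105.9 N (up-slope).
The limit of static friction is μ_s N = 325.5 N.
|f_req| = 105.9 ≤ 325.5 N → the toolbox is in equilibrium; friction equals the required value.

f ≈ 106 N (up the incline)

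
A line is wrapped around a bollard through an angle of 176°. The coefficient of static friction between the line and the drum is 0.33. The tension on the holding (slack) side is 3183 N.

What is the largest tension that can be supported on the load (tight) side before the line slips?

T_max ≈ 8770 N

At impending slip the capstan equation gives T₂/T₁ = e^{μβ} with β in radians.
β = 176° × π/180 = 3.072 rad.
e^{μβ} = e^{0.33×3.072} = 2.756.
T₂ = T₁ · e^{μβ} = 3183 × 2.756 = 8770 N.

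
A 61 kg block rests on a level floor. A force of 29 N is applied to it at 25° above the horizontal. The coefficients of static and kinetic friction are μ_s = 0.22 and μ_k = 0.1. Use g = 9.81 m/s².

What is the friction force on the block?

f ≈ 26.3 N

N = m g − P sin α = 598.4 − 29×sin 25° = 586.2 N.
Horizontally, friction must balance P cos α = 26.28 N.
μ_s N = 0.22 × 586.2 = 129 N.
Since 26.28 N does not exceed the limit, the block stays at rest and f = 26.3 N.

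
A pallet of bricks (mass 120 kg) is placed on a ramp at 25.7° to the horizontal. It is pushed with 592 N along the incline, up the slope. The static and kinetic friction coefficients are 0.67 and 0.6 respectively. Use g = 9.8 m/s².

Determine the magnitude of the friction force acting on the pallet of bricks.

Perpendicular to the surface, N = m g cos θ = 120·9.8·cos 25.7° = 1060 N.
For equilibrium along the incline the friction force must supply f = m g sin θ − P = 510 − 592 = -82.02 N (positive meaning up-slope).
Maximum static friction available: μ_s N = 0.67 × 1060 = 710 N.
Since |-82.02| ≤ 710 N, the pallet of bricks remains in static equilibrium and friction takes exactly the required value.

f ≈ 82 N (down the incline)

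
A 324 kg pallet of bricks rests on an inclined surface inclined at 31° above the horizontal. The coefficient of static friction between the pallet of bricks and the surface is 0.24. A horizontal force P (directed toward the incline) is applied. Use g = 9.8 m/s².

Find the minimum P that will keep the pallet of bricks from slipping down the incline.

The pallet of bricks tends to slide down (tan θ > μ_s), so at the point of impending slip friction acts up-slope at its limit: f = μ_s N.
Perpendicular to the incline: N = m g cos θ + P sin θ.
Along the incline: P cos θ + μ_s N = m g sin θ, i.e. P cos θ + μ_s (m g cos θ + P sin θ) = m g sin θ.
Solving, P (cos θ + μ_s sin θ) = m g (sin θ − μ_s cos θ), so P = 3180×0.3093/0.9808 = 1000 N.

P_min ≈ 1000 N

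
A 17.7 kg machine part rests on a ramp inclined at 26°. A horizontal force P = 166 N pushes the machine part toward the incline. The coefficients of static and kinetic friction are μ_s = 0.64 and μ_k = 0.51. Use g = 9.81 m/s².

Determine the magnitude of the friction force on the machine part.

The horizontal push has a component P sin θ into the surface, so N = m g cos θ + P sin θ = 156.1 + 72.77 = 228.8 N.
Along the incline, the net driving force (taking up-slope positive) is P cos θ − m g sin θ = 149.2 − 76.12 = 73.08 N, so equilibrium requires friction f = -73.08 N (down-slope).
The limit of static friction is μ_s N = 146.5 N.
|f_req| = 73.08 ≤ 146.5 N → the machine part is in equilibrium; friction equals the required value.

f ≈ 73.1 N (down the incline)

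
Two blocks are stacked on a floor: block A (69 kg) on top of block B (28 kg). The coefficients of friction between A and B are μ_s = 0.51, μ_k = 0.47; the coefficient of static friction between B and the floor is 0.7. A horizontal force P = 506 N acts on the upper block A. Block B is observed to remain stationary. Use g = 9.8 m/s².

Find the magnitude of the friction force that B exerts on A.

f ≈ 318 N

Between the blocks, N₁ = m_A g = 676.2 N.
So the A–B interface can sustain at most μ_s N₁ = 344.9 N of static friction.
Since P = 506 N > 344.9 N, A slides on B; the A–B friction is kinetic: f₁ = μ_k N₁ = 0.47×676.2 = 318 N.
B experiences an equal 318 N forward from A (third law). B is in equilibrium, so the floor supplies f₂ = 318 N of static friction (limit μ_s(m_A+m_B)g = 665.4 N, not exceeded).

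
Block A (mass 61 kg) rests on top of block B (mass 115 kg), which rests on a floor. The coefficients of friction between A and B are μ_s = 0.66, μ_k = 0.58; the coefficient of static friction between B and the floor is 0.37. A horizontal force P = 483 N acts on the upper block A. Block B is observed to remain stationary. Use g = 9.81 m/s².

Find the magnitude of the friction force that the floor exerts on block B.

f ≈ 347 N

The normal force B exerts on A is simply A's weight, N₁ = 598.4 N.
So the A–B interface can sustain at most μ_s N₁ = 395 N of static friction.
Since P = 483 N > 395 N, A slides on B; the A–B friction is kinetic: f₁ = μ_k N₁ = 0.58×598.4 = 347 N.
By Newton's third law B feels 347 N forward from A. With B stationary, the floor's static friction on B balances it: f₂ = 347 N (well within μ_s(m_A+m_B)g = 638.8 N).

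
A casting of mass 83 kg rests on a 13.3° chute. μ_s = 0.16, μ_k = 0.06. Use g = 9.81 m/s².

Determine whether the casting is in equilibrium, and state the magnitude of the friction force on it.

N = m g cos θ = 792 N.
Down-slope weight component: m g sin θ = 187 N.
μ_s N = 127 N.
187 > 127 N, so it slides; kinetic friction f = μ_k N = 0.06×792 = 47.5 N.

f ≈ 47.5 N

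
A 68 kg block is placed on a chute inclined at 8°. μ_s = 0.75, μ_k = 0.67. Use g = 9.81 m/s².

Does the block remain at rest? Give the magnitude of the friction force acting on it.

N = m g cos θ = 661 N.
Down-slope weight component: m g sin θ = 92.8 N.
μ_s N = 495 N.
92.8 ≤ 495 N, so it stays put; friction = 92.8 N.

f ≈ 92.8 N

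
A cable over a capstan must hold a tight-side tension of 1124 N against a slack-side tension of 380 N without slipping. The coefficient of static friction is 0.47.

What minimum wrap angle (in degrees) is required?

T₂/T₁ = e^{μβ} → β = ln(T₂/T₁)/μ.
β = ln(1124/380)/0.47 = 1.084/0.47 = 2.307 rad.
In degrees: β = 2.307 × 180/π = 132°.

β_min ≈ 132°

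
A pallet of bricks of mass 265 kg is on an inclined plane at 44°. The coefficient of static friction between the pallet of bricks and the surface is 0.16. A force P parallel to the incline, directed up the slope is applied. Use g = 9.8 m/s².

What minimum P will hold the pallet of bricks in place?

P_min ≈ 1510 N

The pallet of bricks tends to slide down (tan θ > μ_s), so at the point of impending slip friction acts up-slope at its limit: f = μ_s N.
P is parallel to the surface, so N = m g cos θ = 1870 N.
Along the incline: P + μ_s N = m g sin θ, so P = 1800 − 0.16×1870 = 1510 N.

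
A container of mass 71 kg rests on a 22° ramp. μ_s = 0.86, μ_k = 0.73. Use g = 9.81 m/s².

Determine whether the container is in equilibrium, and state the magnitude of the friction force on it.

N = m g cos θ = 646 N.
Down-slope weight component: m g sin θ = 261 N.
μ_s N = 555 N.
261 ≤ 555 N, so it stays put; friction = 261 N.

f ≈ 261 N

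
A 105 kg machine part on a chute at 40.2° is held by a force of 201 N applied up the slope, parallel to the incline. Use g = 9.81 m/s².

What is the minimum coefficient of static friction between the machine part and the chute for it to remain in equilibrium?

μ_s,min ≈ 0.59

N = m g cos θ = 786.7 N.
Friction must make up the shortfall along the incline: f = m g sin θ − P = 664.9 − 201 = 463.9 N.
At the threshold f = μ_s N, so μ_s,min = 463.9/786.7 = 0.59.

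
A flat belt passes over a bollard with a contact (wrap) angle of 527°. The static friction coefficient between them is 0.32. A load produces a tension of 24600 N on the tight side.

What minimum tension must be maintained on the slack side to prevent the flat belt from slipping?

Capstan equation at impending slip: T_tight/T_slack = e^{μβ}.
β = 527° = 9.198 rad; e^{μβ} = e^{0.32×9.198} = 18.98.
T_slack = T_tight / e^{μβ} = 24600 / 18.98 = 1300 N.

T_min ≈ 1300 N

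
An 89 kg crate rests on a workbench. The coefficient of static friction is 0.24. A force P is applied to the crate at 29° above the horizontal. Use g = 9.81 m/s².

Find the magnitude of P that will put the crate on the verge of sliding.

P ≈ 211 N

N = m g − P sin α (the pull lifts the crate).
At impending slip, P cos α = μ_s N = μ_s (m g − P sin α).
Solving: P (cos α + μ_s sin α) = μ_s m g → P = 0.24×873/(cos 29° + 0.24 sin 29°) = 210/0.991 = 211 N.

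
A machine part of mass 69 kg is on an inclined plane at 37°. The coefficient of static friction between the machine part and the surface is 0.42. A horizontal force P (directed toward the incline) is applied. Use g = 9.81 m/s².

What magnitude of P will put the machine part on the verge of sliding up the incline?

P ≈ 1160 N

At impending motion up the slope, friction acts down-slope at its limit: f = μ_s N.
Perpendicular to the incline: N = m g cos θ + P sin θ.
Along the incline: P cos θ = m g sin θ + μ_s N = m g sin θ + μ_s (m g cos θ + P sin θ).
Solving, P (cos θ − μ_s sin θ) = m g (sin θ + μ_s cos θ), so P = 69×9.81×(sin 37° + 0.42 cos 37°)/(cos 37° − 0.42 sin 37°) = 677×0.9372/0.5459 = 1160 N.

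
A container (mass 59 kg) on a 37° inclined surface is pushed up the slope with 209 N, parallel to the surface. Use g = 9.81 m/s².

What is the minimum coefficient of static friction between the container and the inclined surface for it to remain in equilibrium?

N = m g cos θ = 462.2 N.
Friction must make up the shortfall along the incline: f = m g sin θ − P = 348.3 − 209 = 139.3 N.
At the threshold f = μ_s N, so μ_s,min = 139.3/462.2 = 0.301.

μ_s,min ≈ 0.301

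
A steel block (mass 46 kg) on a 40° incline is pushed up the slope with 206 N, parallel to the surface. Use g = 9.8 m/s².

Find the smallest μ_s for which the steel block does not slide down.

μ_s,min ≈ 0.243

N = m g cos θ = 345.3 N.
Friction must make up the shortfall along the incline: f = m g sin θ − P = 289.8 − 206 = 83.77 N.
At the threshold f = μ_s N, so μ_s,min = 83.77/345.3 = 0.243.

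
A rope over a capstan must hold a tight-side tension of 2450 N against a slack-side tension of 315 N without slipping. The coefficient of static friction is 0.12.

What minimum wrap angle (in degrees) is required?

β_min ≈ 979°

T₂/T₁ = e^{μβ} → β = ln(T₂/T₁)/μ.
β = ln(2450/315)/0.12 = 2.051/0.12 = 17.09 rad.
In degrees: β = 17.09 × 180/π = 979°.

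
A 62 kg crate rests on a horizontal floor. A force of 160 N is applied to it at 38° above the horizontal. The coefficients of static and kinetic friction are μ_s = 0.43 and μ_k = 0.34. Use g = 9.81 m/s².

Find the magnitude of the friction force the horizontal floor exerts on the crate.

N = m g − P sin α = 608.2 − 160×sin 38° = 509.7 N.
For equilibrium, f = P cos α = 160×cos 38° = 126.1 N.
μ_s N = 0.43 × 509.7 = 219.2 N.
126.1 ≤ 219.2 N → static; friction equals the required 126 N.

f ≈ 126 N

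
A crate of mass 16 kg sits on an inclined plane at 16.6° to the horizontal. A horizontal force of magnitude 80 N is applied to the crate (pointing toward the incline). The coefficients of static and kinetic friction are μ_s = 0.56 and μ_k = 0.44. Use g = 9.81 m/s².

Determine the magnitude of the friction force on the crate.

f ≈ 31.8 N (down the incline)

Resolve perpendicular to the incline: N = m g cos θ + P sin θ = 16×9.81×cos 16.6° + 80×sin 16.6° = 173.3 N.
Along the incline, the net driving force (taking up-slope positive) is P cos θ − m g sin θ = 76.67 − 44.84 = 31.82 N, so equilibrium requires friction f = -31.82 N (down-slope).
Maximum static friction: μ_s N = 0.56 × 173.3 = 97.03 N.
|f_req| = 31.82 ≤ 97.03 N → the crate is in equilibrium; friction equals the required value.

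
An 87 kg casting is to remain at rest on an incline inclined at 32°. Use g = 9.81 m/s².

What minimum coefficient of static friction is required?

At the slip threshold m g sin θ = μ_s m g cos θ, so μ_s,min = tan θ.
μ_s,min = tan 32° = 0.625.

μ_s,min ≈ 0.625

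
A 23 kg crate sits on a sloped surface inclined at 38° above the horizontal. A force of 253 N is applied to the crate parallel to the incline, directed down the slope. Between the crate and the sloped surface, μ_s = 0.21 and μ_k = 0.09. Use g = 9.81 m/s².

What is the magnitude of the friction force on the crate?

Normal force: N = m g cos θ = 23 × 9.81 × cos 38° = 177.8 N.
Parallel to the incline, ΣF = 0 gives f = m g sin θ + P = 138.9 + 253 = 391.9 N (up-slope positive).
Maximum static friction available: μ_s N = 0.21 × 177.8 = 37.34 N.
Since |391.9| > 37.34 N, static friction cannot hold it; the crate slides down the incline and kinetic friction applies: f = μ_k N = 0.09 × 177.8 = 16 N.

f ≈ 16 N (up the incline)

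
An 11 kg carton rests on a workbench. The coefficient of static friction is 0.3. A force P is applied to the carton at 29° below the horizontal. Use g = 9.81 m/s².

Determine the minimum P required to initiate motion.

N = m g + P sin α (the push presses the carton into the workbench).
At impending slip, P cos α = μ_s N = μ_s (m g + P sin α).
Solving: P (cos α − μ_s sin α) = μ_s m g → P = 0.3×108/(cos 29° − 0.3 sin 29°) = 32.4/0.7292 = 44.4 N.

P ≈ 44.4 N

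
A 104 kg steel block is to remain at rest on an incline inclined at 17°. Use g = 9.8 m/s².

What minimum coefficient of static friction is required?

At the slip threshold m g sin θ = μ_s m g cos θ, so μ_s,min = tan θ.
μ_s,min = tan 17° = 0.306.

μ_s,min ≈ 0.306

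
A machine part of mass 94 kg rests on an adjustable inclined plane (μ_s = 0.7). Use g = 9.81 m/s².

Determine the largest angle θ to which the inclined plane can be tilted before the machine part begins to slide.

At the slip threshold, m g sin θ = μ_s · m g cos θ, so tan θ = μ_s.
θ_max = arctan(0.7) = 35°.

θ_max ≈ 35°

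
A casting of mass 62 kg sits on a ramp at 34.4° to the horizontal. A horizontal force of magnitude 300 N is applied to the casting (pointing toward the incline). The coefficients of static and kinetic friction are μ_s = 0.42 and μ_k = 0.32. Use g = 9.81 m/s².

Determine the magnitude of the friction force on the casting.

Resolve perpendicular to the incline: N = m g cos θ + P sin θ = 62×9.81×cos 34.4° + 300×sin 34.4° = 671.3 N.
Along the incline, the net driving force (taking up-slope positive) is P cos θ − m g sin θ = 247.5 − 343.6 = -96.09 N, so equilibrium requires friction f = 96.09 N (up-slope).
Maximum static friction: μ_s N = 0.42 × 671.3 = 282 N.
Since 96.09 N is within the 282 N limit, the casting stays put and friction is exactly 96.1 N.

f ≈ 96.1 N (up the incline)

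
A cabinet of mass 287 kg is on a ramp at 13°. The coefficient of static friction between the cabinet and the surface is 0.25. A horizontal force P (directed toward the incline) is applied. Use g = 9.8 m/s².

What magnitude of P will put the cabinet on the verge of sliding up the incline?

At impending motion up the slope, friction acts down-slope at its limit: f = μ_s N.
Perpendicular to the incline: N = m g cos θ + P sin θ.
Along the incline: P cos θ = m g sin θ + μ_s N = m g sin θ + μ_s (m g cos θ + P sin θ).
Solving, P (cos θ − μ_s sin θ) = m g (sin θ + μ_s cos θ), so P = 287×9.8×(sin 13° + 0.25 cos 13°)/(cos 13° − 0.25 sin 13°) = 2810×0.4685/0.9181 = 1440 N.

P ≈ 1440 N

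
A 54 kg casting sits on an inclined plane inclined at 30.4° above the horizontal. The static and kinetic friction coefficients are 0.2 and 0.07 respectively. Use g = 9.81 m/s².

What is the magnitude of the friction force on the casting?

f ≈ 32 N (up the incline)

Perpendicular to the surface, N = m g cos θ = 54·9.81·cos 30.4° = 456.9 N.
For equilibrium along the incline, friction must balance the weight component: f = m g sin θ = 268.1 N up the slope.
The static-friction ceiling is μ_s N = 0.2 × 456.9 = 91.38 N.
Since |268.1| > 91.38 N, static friction cannot hold it; the casting slides down the incline and kinetic friction applies: f = μ_k N = 0.07 × 456.9 = 32 N.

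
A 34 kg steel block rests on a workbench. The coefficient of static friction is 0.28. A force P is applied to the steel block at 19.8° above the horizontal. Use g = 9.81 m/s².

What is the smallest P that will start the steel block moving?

P ≈ 90.2 N

N = m g − P sin α (the pull lifts the steel block).
At impending slip, P cos α = μ_s N = μ_s (m g − P sin α).
Solving: P (cos α + μ_s sin α) = μ_s m g → P = 0.28×334/(cos 19.8° + 0.28 sin 19.8°) = 93.4/1.036 = 90.2 N.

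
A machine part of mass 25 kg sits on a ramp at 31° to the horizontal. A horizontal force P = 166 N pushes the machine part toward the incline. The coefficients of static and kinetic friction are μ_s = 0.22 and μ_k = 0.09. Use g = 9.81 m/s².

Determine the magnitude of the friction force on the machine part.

Normal direction: N = m g cos θ + P sin θ = 295.7 N.
Parallel to the incline: P cos θ − m g sin θ = 142.3 − 126.3 = 15.98 N; the friction needed to balance this is 15.98 N acting down the slope.
Maximum static friction: μ_s N = 0.22 × 295.7 = 65.06 N.
Since 15.98 N is within the 65.06 N limit, the machine part stays put and friction is exactly 16 N.

f ≈ 16 N (down the incline)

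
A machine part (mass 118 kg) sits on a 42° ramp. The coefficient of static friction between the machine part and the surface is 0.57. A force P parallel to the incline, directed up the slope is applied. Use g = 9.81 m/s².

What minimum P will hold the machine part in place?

The machine part tends to slide down (tan θ > μ_s), so at the point of impending slip friction acts up-slope at its limit: f = μ_s N.
P is parallel to the surface, so N = m g cos θ = 860 N.
Along the incline: P + μ_s N = m g sin θ, so P = 775 − 0.57×860 = 284 N.

P_min ≈ 284 N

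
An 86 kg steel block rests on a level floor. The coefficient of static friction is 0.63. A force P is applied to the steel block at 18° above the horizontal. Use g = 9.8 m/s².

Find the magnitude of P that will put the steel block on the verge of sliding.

P ≈ 463 N

N = m g − P sin α (the pull lifts the steel block).
At impending slip, P cos α = μ_s N = μ_s (m g − P sin α).
Solving: P (cos α + μ_s sin α) = μ_s m g → P = 0.63×843/(cos 18° + 0.63 sin 18°) = 531/1.146 = 463 N.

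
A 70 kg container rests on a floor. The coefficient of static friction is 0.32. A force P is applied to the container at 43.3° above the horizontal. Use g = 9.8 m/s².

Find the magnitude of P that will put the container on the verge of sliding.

N = m g − P sin α (the pull lifts the container).
At impending slip, P cos α = μ_s N = μ_s (m g − P sin α).
Solving: P (cos α + μ_s sin α) = μ_s m g → P = 0.32×686/(cos 43.3° + 0.32 sin 43.3°) = 220/0.9472 = 232 N.

P ≈ 232 N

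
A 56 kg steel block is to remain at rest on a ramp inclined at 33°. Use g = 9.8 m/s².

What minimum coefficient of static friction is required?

μ_s,min ≈ 0.649

At the slip threshold m g sin θ = μ_s m g cos θ, so μ_s,min = tan θ.
μ_s,min = tan 33° = 0.649.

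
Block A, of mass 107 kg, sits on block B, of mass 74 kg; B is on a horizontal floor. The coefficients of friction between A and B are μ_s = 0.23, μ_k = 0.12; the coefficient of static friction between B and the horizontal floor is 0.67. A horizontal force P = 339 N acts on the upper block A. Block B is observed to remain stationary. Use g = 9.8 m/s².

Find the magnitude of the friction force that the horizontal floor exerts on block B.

Normal force at the A–B interface: N₁ = m_A g = 1049 N.
So the A–B interface can sustain at most μ_s N₁ = 241.2 N of static friction.
P = 339 N exceeds that limit, so A slips over B and the interface friction becomes kinetic: f₁ = μ_k N₁ = 0.12×1049 = 126 N.
By Newton's third law B feels 126 N forward from A. With B stationary, the floor's static friction on B balances it: f₂ = 126 N (well within μ_s(m_A+m_B)g = 1188 N).

f ≈ 126 N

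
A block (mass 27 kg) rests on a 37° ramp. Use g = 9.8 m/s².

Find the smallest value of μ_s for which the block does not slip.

μ_s,min ≈ 0.754

At the slip threshold m g sin θ = μ_s m g cos θ, so μ_s,min = tan θ.
μ_s,min = tan 37° = 0.754.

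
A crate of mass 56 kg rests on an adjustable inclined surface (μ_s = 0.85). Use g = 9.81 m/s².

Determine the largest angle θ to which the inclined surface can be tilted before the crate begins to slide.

θ_max ≈ 40.4°

At the slip threshold, m g sin θ = μ_s · m g cos θ, so tan θ = μ_s.
θ_max = arctan(0.85) = 40.4°.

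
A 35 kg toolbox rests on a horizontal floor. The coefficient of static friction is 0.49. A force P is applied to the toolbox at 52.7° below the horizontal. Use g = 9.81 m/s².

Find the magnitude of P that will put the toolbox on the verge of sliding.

P ≈ 778 N

N = m g + P sin α (the push presses the toolbox into the horizontal floor).
At impending slip, P cos α = μ_s N = μ_s (m g + P sin α).
Solving: P (cos α − μ_s sin α) = μ_s m g → P = 0.49×343/(cos 52.7° − 0.49 sin 52.7°) = 168/0.2162 = 778 N.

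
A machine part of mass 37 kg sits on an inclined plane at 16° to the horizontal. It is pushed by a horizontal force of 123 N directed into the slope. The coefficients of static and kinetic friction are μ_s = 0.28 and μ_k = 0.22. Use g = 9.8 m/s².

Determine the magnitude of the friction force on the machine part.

f ≈ 18.3 N (down the incline)

The horizontal push has a component P sin θ into the surface, so N = m g cos θ + P sin θ = 348.6 + 33.9 = 382.5 N.
Along the incline, the net driving force (taking up-slope positive) is P cos θ − m g sin θ = 118.2 − 99.95 = 18.29 N, so equilibrium requires friction f = -18.29 N (down-slope).
Maximum static friction: μ_s N = 0.28 × 382.5 = 107.1 N.
|f_req| = 18.29 ≤ 107.1 N → the machine part is in equilibrium; friction equals the required value.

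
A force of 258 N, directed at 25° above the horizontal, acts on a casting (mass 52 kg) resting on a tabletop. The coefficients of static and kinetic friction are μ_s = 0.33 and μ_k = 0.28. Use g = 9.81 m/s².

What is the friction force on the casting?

f ≈ 112 N

The vertical component of P reduces the normal force: N = m g − P sin α = 510.1 − 109 = 401.1 N.
Horizontally, friction must balance P cos α = 233.8 N.
The static-friction limit is μ_s N = 132.4 N.
233.8 > 132.4 N → the casting slides; f = μ_k N = 0.28×401.1 = 112 N.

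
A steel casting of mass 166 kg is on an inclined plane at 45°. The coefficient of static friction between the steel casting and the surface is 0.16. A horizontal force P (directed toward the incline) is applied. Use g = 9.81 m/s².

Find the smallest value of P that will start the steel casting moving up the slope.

At impending motion up the slope, friction acts down-slope at its limit: f = μ_s N.
Perpendicular to the incline: N = m g cos θ + P sin θ.
Along the incline: P cos θ = m g sin θ + μ_s N = m g sin θ + μ_s (m g cos θ + P sin θ).
Solving, P (cos θ − μ_s sin θ) = m g (sin θ + μ_s cos θ), so P = 166×9.81×(sin 45° + 0.16 cos 45°)/(cos 45° − 0.16 sin 45°) = 1630×0.8202/0.594 = 2250 N.

P ≈ 2250 N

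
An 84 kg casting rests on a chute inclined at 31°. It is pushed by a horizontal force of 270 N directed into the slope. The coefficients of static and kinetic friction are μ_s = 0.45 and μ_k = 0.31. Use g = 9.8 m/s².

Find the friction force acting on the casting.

f ≈ 193 N (up the incline)

Resolve perpendicular to the incline: N = m g cos θ + P sin θ = 84×9.8×cos 31° + 270×sin 31° = 844.7 N.
Parallel to the incline: P cos θ − m g sin θ = 231.4 − 424 = -192.5 N; the friction needed to balance this is 192.5 N acting up the slope.
The limit of static friction is μ_s N = 380.1 N.
Since 192.5 N is within the 380.1 N limit, the casting stays put and friction is exactly 193 N.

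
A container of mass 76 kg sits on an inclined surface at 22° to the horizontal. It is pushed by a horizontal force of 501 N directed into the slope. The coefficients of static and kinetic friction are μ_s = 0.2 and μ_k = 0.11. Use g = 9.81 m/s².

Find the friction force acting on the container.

The horizontal push has a component P sin θ into the surface, so N = m g cos θ + P sin θ = 691.3 + 187.7 = 878.9 N.
Along the incline, the net driving force (taking up-slope positive) is P cos θ − m g sin θ = 464.5 − 279.3 = 185.2 N, so equilibrium requires friction f = -185.2 N (down-slope).
The limit of static friction is μ_s N = 175.8 N.
|f_req| = 185.2 > 175.8 N → the container slides up the incline; f = μ_k N = 0.11 × 878.9 = 96.7 N.

f ≈ 96.7 N (down the incline)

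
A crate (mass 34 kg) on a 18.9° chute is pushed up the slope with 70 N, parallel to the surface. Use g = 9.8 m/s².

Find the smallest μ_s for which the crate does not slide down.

μ_s,min ≈ 0.12

N = m g cos θ = 315.2 N.
Friction must make up the shortfall along the incline: f = m g sin θ − P = 107.9 − 70 = 37.93 N.
At the threshold f = μ_s N, so μ_s,min = 37.93/315.2 = 0.12.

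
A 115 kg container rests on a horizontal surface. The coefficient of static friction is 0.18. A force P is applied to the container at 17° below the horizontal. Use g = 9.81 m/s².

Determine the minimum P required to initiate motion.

P ≈ 225 N

N = m g + P sin α (the push presses the container into the horizontal surface).
At impending slip, P cos α = μ_s N = μ_s (m g + P sin α).
Solving: P (cos α − μ_s sin α) = μ_s m g → P = 0.18×1130/(cos 17° − 0.18 sin 17°) = 203/0.9037 = 225 N.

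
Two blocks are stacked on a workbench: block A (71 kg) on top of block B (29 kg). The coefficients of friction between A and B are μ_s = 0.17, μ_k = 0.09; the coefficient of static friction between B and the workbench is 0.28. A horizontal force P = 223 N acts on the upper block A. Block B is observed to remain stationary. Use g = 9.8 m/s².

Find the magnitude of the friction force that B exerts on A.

f ≈ 62.6 N

Normal force at the A–B interface: N₁ = m_A g = 695.8 N.
Maximum static friction on A from B: μ_s N₁ = 0.17×695.8 = 118.3 N.
P = 223 N exceeds that limit, so A slips over B and the interface friction becomes kinetic: f₁ = μ_k N₁ = 0.09×695.8 = 62.6 N.
B experiences an equal 62.6 N forward from A (third law). B is in equilibrium, so the floor supplies f₂ = 62.6 N of static friction (limit μ_s(m_A+m_B)g = 274.4 N, not exceeded).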